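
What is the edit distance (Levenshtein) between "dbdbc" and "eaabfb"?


Computing edit distance: "dbdbc" -> "eaabfb"
DP table:
           e    a    a    b    f    b
      0    1    2    3    4    5    6
  d   1    1    2    3    4    5    6
  b   2    2    2    3    3    4    5
  d   3    3    3    3    4    4    5
  b   4    4    4    4    3    4    4
  c   5    5    5    5    4    4    5
Edit distance = dp[5][6] = 5

5


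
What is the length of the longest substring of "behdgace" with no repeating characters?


Input: "behdgace"
Sliding window (track last position of each char):
  Position 0 ('b'): window [0,0] length 1 -- new best
  Position 1 ('e'): window [0,1] length 2 -- new best
  Position 2 ('h'): window [0,2] length 3 -- new best
  Position 3 ('d'): window [0,3] length 4 -- new best
  Position 4 ('g'): window [0,4] length 5 -- new best
  Position 5 ('a'): window [0,5] length 6 -- new best
  Position 6 ('c'): window [0,6] length 7 -- new best
  Position 7 ('e'): repeat (last at 1), move window start to 2
  Position 7 ('e'): window [2,7] length 6
Longest substring with no repeats: "behdgac" with length 7

7


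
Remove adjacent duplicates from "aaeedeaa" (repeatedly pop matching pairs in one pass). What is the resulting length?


Input: aaeedeaa
Stack-based adjacent duplicate removal:
  Read 'a': push. Stack: a
  Read 'a': matches stack top 'a' => pop. Stack: (empty)
  Read 'e': push. Stack: e
  Read 'e': matches stack top 'e' => pop. Stack: (empty)
  Read 'd': push. Stack: d
  Read 'e': push. Stack: de
  Read 'a': push. Stack: dea
  Read 'a': matches stack top 'a' => pop. Stack: de
Final stack: "de" (length 2)

2


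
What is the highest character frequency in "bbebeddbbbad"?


Input: bbebeddbbbad
Character counts:
  'a': 1
  'b': 6
  'd': 3
  'e': 2
Maximum frequency: 6

6


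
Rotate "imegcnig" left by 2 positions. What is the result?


Input: "imegcnig", rotate left by 2
First 2 characters: "im"
Remaining characters: "egcnig"
Concatenate remaining + first: "egcnig" + "im" = "egcnigim"

egcnigim


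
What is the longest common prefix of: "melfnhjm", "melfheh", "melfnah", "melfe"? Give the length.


Words: melfnhjm, melfheh, melfnah, melfe
  Position 0: all 'm' => match
  Position 1: all 'e' => match
  Position 2: all 'l' => match
  Position 3: all 'f' => match
  Position 4: ('n', 'h', 'n', 'e') => mismatch, stop
LCP = "melf" (length 4)

4


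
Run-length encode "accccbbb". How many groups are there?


Input: accccbbb
Scanning for consecutive runs:
  Group 1: 'a' x 1 (positions 0-0)
  Group 2: 'c' x 4 (positions 1-4)
  Group 3: 'b' x 3 (positions 5-7)
Total groups: 3

3


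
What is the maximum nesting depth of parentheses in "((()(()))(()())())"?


Input: "((()(()))(()())())"
Tracking depth:
  Position 0 '(': depth becomes 1
  Position 1 '(': depth becomes 2
  Position 2 '(': depth becomes 3
  Position 3 ')': depth becomes 2
  Position 4 '(': depth becomes 3
  Position 5 '(': depth becomes 4
  Position 6 ')': depth becomes 3
  Position 7 ')': depth becomes 2
  Position 8 ')': depth becomes 1
  Position 9 '(': depth becomes 2
  Position 10 '(': depth becomes 3
  Position 11 ')': depth becomes 2
  Position 12 '(': depth becomes 3
  Position 13 ')': depth becomes 2
  Position 14 ')': depth becomes 1
  Position 15 '(': depth becomes 2
  Position 16 ')': depth becomes 1
  Position 17 ')': depth becomes 0
Maximum depth reached: 4

4


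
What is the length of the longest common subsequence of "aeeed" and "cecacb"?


LCS of "aeeed" and "cecacb"
DP table:
           c    e    c    a    c    b
      0    0    0    0    0    0    0
  a   0    0    0    0    1    1    1
  e   0    0    1    1    1    1    1
  e   0    0    1    1    1    1    1
  e   0    0    1    1    1    1    1
  d   0    0    1    1    1    1    1
LCS length = dp[5][6] = 1

1


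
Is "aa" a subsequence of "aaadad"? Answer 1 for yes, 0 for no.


Check if "aa" is a subsequence of "aaadad"
Greedy scan:
  Position 0 ('a'): matches sub[0] = 'a'
  Position 1 ('a'): matches sub[1] = 'a'
  Position 2 ('a'): no match needed
  Position 3 ('d'): no match needed
  Position 4 ('a'): no match needed
  Position 5 ('d'): no match needed
All 2 characters matched => is a subsequence

1


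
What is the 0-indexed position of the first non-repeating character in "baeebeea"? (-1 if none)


Input: baeebeea
Character frequencies:
  'a': 2
  'b': 2
  'e': 4
Scanning left to right for freq == 1:
  Position 0 ('b'): freq=2, skip
  Position 1 ('a'): freq=2, skip
  Position 2 ('e'): freq=4, skip
  Position 3 ('e'): freq=4, skip
  Position 4 ('b'): freq=2, skip
  Position 5 ('e'): freq=4, skip
  Position 6 ('e'): freq=4, skip
  Position 7 ('a'): freq=2, skip
  No unique character found => answer = -1

-1


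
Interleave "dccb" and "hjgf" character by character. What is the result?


Interleaving "dccb" and "hjgf":
  Position 0: 'd' from first, 'h' from second => "dh"
  Position 1: 'c' from first, 'j' from second => "cj"
  Position 2: 'c' from first, 'g' from second => "cg"
  Position 3: 'b' from first, 'f' from second => "bf"
Result: dhcjcgbf

dhcjcgbf


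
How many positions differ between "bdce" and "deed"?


Comparing "bdce" and "deed" position by position:
  Position 0: 'b' vs 'd' => DIFFER
  Position 1: 'd' vs 'e' => DIFFER
  Position 2: 'c' vs 'e' => DIFFER
  Position 3: 'e' vs 'd' => DIFFER
Positions that differ: 4

4


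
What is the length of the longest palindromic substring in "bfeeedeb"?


Input: "bfeeedeb"
Checking substrings for palindromes:
  [2:5] "eee" (len 3) => palindrome
  [4:7] "ede" (len 3) => palindrome
  [2:4] "ee" (len 2) => palindrome
  [3:5] "ee" (len 2) => palindrome
Longest palindromic substring: "eee" with length 3

3


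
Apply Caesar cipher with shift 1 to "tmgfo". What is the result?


Caesar cipher: shift "tmgfo" by 1
  't' (pos 19) + 1 = pos 20 = 'u'
  'm' (pos 12) + 1 = pos 13 = 'n'
  'g' (pos 6) + 1 = pos 7 = 'h'
  'f' (pos 5) + 1 = pos 6 = 'g'
  'o' (pos 14) + 1 = pos 15 = 'p'
Result: unhgp

unhgp


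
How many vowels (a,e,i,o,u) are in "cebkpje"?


Input: cebkpje
Checking each character:
  'c' at position 0: consonant
  'e' at position 1: vowel (running total: 1)
  'b' at position 2: consonant
  'k' at position 3: consonant
  'p' at position 4: consonant
  'j' at position 5: consonant
  'e' at position 6: vowel (running total: 2)
Total vowels: 2

2


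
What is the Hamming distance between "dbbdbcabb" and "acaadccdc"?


Comparing "dbbdbcabb" and "acaadccdc" position by position:
  Position 0: 'd' vs 'a' => differ
  Position 1: 'b' vs 'c' => differ
  Position 2: 'b' vs 'a' => differ
  Position 3: 'd' vs 'a' => differ
  Position 4: 'b' vs 'd' => differ
  Position 5: 'c' vs 'c' => same
  Position 6: 'a' vs 'c' => differ
  Position 7: 'b' vs 'd' => differ
  Position 8: 'b' vs 'c' => differ
Total differences (Hamming distance): 8

8


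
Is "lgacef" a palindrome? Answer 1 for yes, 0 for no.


Input: lgacef
Reversed: fecagl
  Compare pos 0 ('l') with pos 5 ('f'): MISMATCH
  Compare pos 1 ('g') with pos 4 ('e'): MISMATCH
  Compare pos 2 ('a') with pos 3 ('c'): MISMATCH
Result: not a palindrome

0


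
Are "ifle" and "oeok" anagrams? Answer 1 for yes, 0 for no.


Strings: "ifle", "oeok"
Sorted first:  efil
Sorted second: ekoo
Differ at position 1: 'f' vs 'k' => not anagrams

0


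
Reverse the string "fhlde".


Input: fhlde
Reading characters right to left:
  Position 4: 'e'
  Position 3: 'd'
  Position 2: 'l'
  Position 1: 'h'
  Position 0: 'f'
Reversed: edlhf

edlhf


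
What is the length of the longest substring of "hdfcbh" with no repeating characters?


Input: "hdfcbh"
Sliding window (track last position of each char):
  Position 0 ('h'): window [0,0] length 1 -- new best
  Position 1 ('d'): window [0,1] length 2 -- new best
  Position 2 ('f'): window [0,2] length 3 -- new best
  Position 3 ('c'): window [0,3] length 4 -- new best
  Position 4 ('b'): window [0,4] length 5 -- new best
  Position 5 ('h'): repeat (last at 0), move window start to 1
  Position 5 ('h'): window [1,5] length 5
Longest substring with no repeats: "hdfcb" with length 5

5


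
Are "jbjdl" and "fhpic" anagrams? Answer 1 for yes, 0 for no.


Strings: "jbjdl", "fhpic"
Sorted first:  bdjjl
Sorted second: cfhip
Differ at position 0: 'b' vs 'c' => not anagrams

0


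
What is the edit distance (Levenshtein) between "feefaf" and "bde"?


Computing edit distance: "feefaf" -> "bde"
DP table:
           b    d    e
      0    1    2    3
  f   1    1    2    3
  e   2    2    2    2
  e   3    3    3    2
  f   4    4    4    3
  a   5    5    5    4
  f   6    6    6    5
Edit distance = dp[6][3] = 5

5


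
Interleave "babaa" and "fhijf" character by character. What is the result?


Interleaving "babaa" and "fhijf":
  Position 0: 'b' from first, 'f' from second => "bf"
  Position 1: 'a' from first, 'h' from second => "ah"
  Position 2: 'b' from first, 'i' from second => "bi"
  Position 3: 'a' from first, 'j' from second => "aj"
  Position 4: 'a' from first, 'f' from second => "af"
Result: bfahbiajaf

bfahbiajaf


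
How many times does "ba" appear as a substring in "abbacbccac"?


Searching for "ba" in "abbacbccac"
Scanning each position:
  Position 0: "ab" => no
  Position 1: "bb" => no
  Position 2: "ba" => MATCH
  Position 3: "ac" => no
  Position 4: "cb" => no
  Position 5: "bc" => no
  Position 6: "cc" => no
  Position 7: "ca" => no
  Position 8: "ac" => no
Total occurrences: 1

1


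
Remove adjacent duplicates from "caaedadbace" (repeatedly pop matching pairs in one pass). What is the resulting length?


Input: caaedadbace
Stack-based adjacent duplicate removal:
  Read 'c': push. Stack: c
  Read 'a': push. Stack: ca
  Read 'a': matches stack top 'a' => pop. Stack: c
  Read 'e': push. Stack: ce
  Read 'd': push. Stack: ced
  Read 'a': push. Stack: ceda
  Read 'd': push. Stack: cedad
  Read 'b': push. Stack: cedadb
  Read 'a': push. Stack: cedadba
  Read 'c': push. Stack: cedadbac
  Read 'e': push. Stack: cedadbace
Final stack: "cedadbace" (length 9)

9


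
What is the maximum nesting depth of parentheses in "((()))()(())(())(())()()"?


Input: "((()))()(())(())(())()()"
Tracking depth:
  Position 0 '(': depth becomes 1
  Position 1 '(': depth becomes 2
  Position 2 '(': depth becomes 3
  Position 3 ')': depth becomes 2
  Position 4 ')': depth becomes 1
  Position 5 ')': depth becomes 0
  Position 6 '(': depth becomes 1
  Position 7 ')': depth becomes 0
  Position 8 '(': depth becomes 1
  Position 9 '(': depth becomes 2
  Position 10 ')': depth becomes 1
  Position 11 ')': depth becomes 0
  Position 12 '(': depth becomes 1
  Position 13 '(': depth becomes 2
  Position 14 ')': depth becomes 1
  Position 15 ')': depth becomes 0
  Position 16 '(': depth becomes 1
  Position 17 '(': depth becomes 2
  Position 18 ')': depth becomes 1
  Position 19 ')': depth becomes 0
  Position 20 '(': depth becomes 1
  Position 21 ')': depth becomes 0
  Position 22 '(': depth becomes 1
  Position 23 ')': depth becomes 0
Maximum depth reached: 3

3


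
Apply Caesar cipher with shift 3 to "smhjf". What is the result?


Caesar cipher: shift "smhjf" by 3
  's' (pos 18) + 3 = pos 21 = 'v'
  'm' (pos 12) + 3 = pos 15 = 'p'
  'h' (pos 7) + 3 = pos 10 = 'k'
  'j' (pos 9) + 3 = pos 12 = 'm'
  'f' (pos 5) + 3 = pos 8 = 'i'
Result: vpkmi

vpkmi


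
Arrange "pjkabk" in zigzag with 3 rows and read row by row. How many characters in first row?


Zigzag "pjkabk" into 3 rows:
Placing characters:
  'p' => row 0
  'j' => row 1
  'k' => row 2
  'a' => row 1
  'b' => row 0
  'k' => row 1
Rows:
  Row 0: "pb"
  Row 1: "jak"
  Row 2: "k"
First row length: 2

2


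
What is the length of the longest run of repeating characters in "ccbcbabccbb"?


Input: "ccbcbabccbb"
Scanning for longest run:
  Position 1 ('c'): continues run of 'c', length=2
  Position 2 ('b'): new char, reset run to 1
  Position 3 ('c'): new char, reset run to 1
  Position 4 ('b'): new char, reset run to 1
  Position 5 ('a'): new char, reset run to 1
  Position 6 ('b'): new char, reset run to 1
  Position 7 ('c'): new char, reset run to 1
  Position 8 ('c'): continues run of 'c', length=2
  Position 9 ('b'): new char, reset run to 1
  Position 10 ('b'): continues run of 'b', length=2
Longest run: 'c' with length 2

2


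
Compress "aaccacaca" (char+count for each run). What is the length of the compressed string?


Input: aaccacaca
Runs:
  'a' x 2 => "a2"
  'c' x 2 => "c2"
  'a' x 1 => "a1"
  'c' x 1 => "c1"
  'a' x 1 => "a1"
  'c' x 1 => "c1"
  'a' x 1 => "a1"
Compressed: "a2c2a1c1a1c1a1"
Compressed length: 14

14


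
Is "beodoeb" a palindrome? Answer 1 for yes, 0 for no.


Input: beodoeb
Reversed: beodoeb
  Compare pos 0 ('b') with pos 6 ('b'): match
  Compare pos 1 ('e') with pos 5 ('e'): match
  Compare pos 2 ('o') with pos 4 ('o'): match
Result: palindrome

1


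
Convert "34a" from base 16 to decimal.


Input: "34a" in base 16
Positional expansion:
  Digit '3' (value 3) x 16^2 = 768
  Digit '4' (value 4) x 16^1 = 64
  Digit 'a' (value 10) x 16^0 = 10
Sum = 842

842


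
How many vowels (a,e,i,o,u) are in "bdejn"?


Input: bdejn
Checking each character:
  'b' at position 0: consonant
  'd' at position 1: consonant
  'e' at position 2: vowel (running total: 1)
  'j' at position 3: consonant
  'n' at position 4: consonant
Total vowels: 1

1


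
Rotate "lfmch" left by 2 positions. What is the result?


Input: "lfmch", rotate left by 2
First 2 characters: "lf"
Remaining characters: "mch"
Concatenate remaining + first: "mch" + "lf" = "mchlf"

mchlf


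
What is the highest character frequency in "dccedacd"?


Input: dccedacd
Character counts:
  'a': 1
  'c': 3
  'd': 3
  'e': 1
Maximum frequency: 3

3


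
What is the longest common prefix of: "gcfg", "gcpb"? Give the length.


Words: gcfg, gcpb
  Position 0: all 'g' => match
  Position 1: all 'c' => match
  Position 2: ('f', 'p') => mismatch, stop
LCP = "gc" (length 2)

2


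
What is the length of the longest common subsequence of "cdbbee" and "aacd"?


LCS of "cdbbee" and "aacd"
DP table:
           a    a    c    d
      0    0    0    0    0
  c   0    0    0    1    1
  d   0    0    0    1    2
  b   0    0    0    1    2
  b   0    0    0    1    2
  e   0    0    0    1    2
  e   0    0    0    1    2
LCS length = dp[6][4] = 2

2


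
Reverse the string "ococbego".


Input: ococbego
Reading characters right to left:
  Position 7: 'o'
  Position 6: 'g'
  Position 5: 'e'
  Position 4: 'b'
  Position 3: 'c'
  Position 2: 'o'
  Position 1: 'c'
  Position 0: 'o'
Reversed: ogebcoco

ogebcoco


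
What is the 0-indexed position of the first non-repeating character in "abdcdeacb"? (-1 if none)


Input: abdcdeacb
Character frequencies:
  'a': 2
  'b': 2
  'c': 2
  'd': 2
  'e': 1
Scanning left to right for freq == 1:
  Position 0 ('a'): freq=2, skip
  Position 1 ('b'): freq=2, skip
  Position 2 ('d'): freq=2, skip
  Position 3 ('c'): freq=2, skip
  Position 4 ('d'): freq=2, skip
  Position 5 ('e'): unique! => answer = 5

5


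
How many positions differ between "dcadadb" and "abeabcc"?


Comparing "dcadadb" and "abeabcc" position by position:
  Position 0: 'd' vs 'a' => DIFFER
  Position 1: 'c' vs 'b' => DIFFER
  Position 2: 'a' vs 'e' => DIFFER
  Position 3: 'd' vs 'a' => DIFFER
  Position 4: 'a' vs 'b' => DIFFER
  Position 5: 'd' vs 'c' => DIFFER
  Position 6: 'b' vs 'c' => DIFFER
Positions that differ: 7

7


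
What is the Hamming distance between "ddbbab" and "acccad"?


Comparing "ddbbab" and "acccad" position by position:
  Position 0: 'd' vs 'a' => differ
  Position 1: 'd' vs 'c' => differ
  Position 2: 'b' vs 'c' => differ
  Position 3: 'b' vs 'c' => differ
  Position 4: 'a' vs 'a' => same
  Position 5: 'b' vs 'd' => differ
Total differences (Hamming distance): 5

5


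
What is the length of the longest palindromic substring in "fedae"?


Input: "fedae"
Checking substrings for palindromes:
  No multi-char palindromic substrings found
Longest palindromic substring: "f" with length 1

1


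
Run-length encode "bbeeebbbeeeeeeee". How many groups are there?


Input: bbeeebbbeeeeeeee
Scanning for consecutive runs:
  Group 1: 'b' x 2 (positions 0-1)
  Group 2: 'e' x 3 (positions 2-4)
  Group 3: 'b' x 3 (positions 5-7)
  Group 4: 'e' x 8 (positions 8-15)
Total groups: 4

4


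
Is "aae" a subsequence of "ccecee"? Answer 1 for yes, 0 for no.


Check if "aae" is a subsequence of "ccecee"
Greedy scan:
  Position 0 ('c'): no match needed
  Position 1 ('c'): no match needed
  Position 2 ('e'): no match needed
  Position 3 ('c'): no match needed
  Position 4 ('e'): no match needed
  Position 5 ('e'): no match needed
Only matched 0/3 characters => not a subsequence

0


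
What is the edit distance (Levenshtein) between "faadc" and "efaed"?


Computing edit distance: "faadc" -> "efaed"
DP table:
           e    f    a    e    d
      0    1    2    3    4    5
  f   1    1    1    2    3    4
  a   2    2    2    1    2    3
  a   3    3    3    2    2    3
  d   4    4    4    3    3    2
  c   5    5    5    4    4    3
Edit distance = dp[5][5] = 3

3


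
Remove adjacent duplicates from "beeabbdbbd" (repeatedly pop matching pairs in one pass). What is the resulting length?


Input: beeabbdbbd
Stack-based adjacent duplicate removal:
  Read 'b': push. Stack: b
  Read 'e': push. Stack: be
  Read 'e': matches stack top 'e' => pop. Stack: b
  Read 'a': push. Stack: ba
  Read 'b': push. Stack: bab
  Read 'b': matches stack top 'b' => pop. Stack: ba
  Read 'd': push. Stack: bad
  Read 'b': push. Stack: badb
  Read 'b': matches stack top 'b' => pop. Stack: bad
  Read 'd': matches stack top 'd' => pop. Stack: ba
Final stack: "ba" (length 2)

2


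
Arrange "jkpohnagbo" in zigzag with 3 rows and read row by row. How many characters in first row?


Zigzag "jkpohnagbo" into 3 rows:
Placing characters:
  'j' => row 0
  'k' => row 1
  'p' => row 2
  'o' => row 1
  'h' => row 0
  'n' => row 1
  'a' => row 2
  'g' => row 1
  'b' => row 0
  'o' => row 1
Rows:
  Row 0: "jhb"
  Row 1: "kongo"
  Row 2: "pa"
First row length: 3

3


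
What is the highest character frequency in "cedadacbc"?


Input: cedadacbc
Character counts:
  'a': 2
  'b': 1
  'c': 3
  'd': 2
  'e': 1
Maximum frequency: 3

3


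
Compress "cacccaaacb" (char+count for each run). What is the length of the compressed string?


Input: cacccaaacb
Runs:
  'c' x 1 => "c1"
  'a' x 1 => "a1"
  'c' x 3 => "c3"
  'a' x 3 => "a3"
  'c' x 1 => "c1"
  'b' x 1 => "b1"
Compressed: "c1a1c3a3c1b1"
Compressed length: 12

12


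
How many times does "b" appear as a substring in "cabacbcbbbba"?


Searching for "b" in "cabacbcbbbba"
Scanning each position:
  Position 0: "c" => no
  Position 1: "a" => no
  Position 2: "b" => MATCH
  Position 3: "a" => no
  Position 4: "c" => no
  Position 5: "b" => MATCH
  Position 6: "c" => no
  Position 7: "b" => MATCH
  Position 8: "b" => MATCH
  Position 9: "b" => MATCH
  Position 10: "b" => MATCH
  Position 11: "a" => no
Total occurrences: 6

6


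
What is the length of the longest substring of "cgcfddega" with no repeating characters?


Input: "cgcfddega"
Sliding window (track last position of each char):
  Position 0 ('c'): window [0,0] length 1 -- new best
  Position 1 ('g'): window [0,1] length 2 -- new best
  Position 2 ('c'): repeat (last at 0), move window start to 1
  Position 2 ('c'): window [1,2] length 2
  Position 3 ('f'): window [1,3] length 3 -- new best
  Position 4 ('d'): window [1,4] length 4 -- new best
  Position 5 ('d'): repeat (last at 4), move window start to 5
  Position 5 ('d'): window [5,5] length 1
  Position 6 ('e'): window [5,6] length 2
  Position 7 ('g'): window [5,7] length 3
  Position 8 ('a'): window [5,8] length 4
Longest substring with no repeats: "gcfd" with length 4

4


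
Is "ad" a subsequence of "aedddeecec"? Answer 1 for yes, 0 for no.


Check if "ad" is a subsequence of "aedddeecec"
Greedy scan:
  Position 0 ('a'): matches sub[0] = 'a'
  Position 1 ('e'): no match needed
  Position 2 ('d'): matches sub[1] = 'd'
  Position 3 ('d'): no match needed
  Position 4 ('d'): no match needed
  Position 5 ('e'): no match needed
  Position 6 ('e'): no match needed
  Position 7 ('c'): no match needed
  Position 8 ('e'): no match needed
  Position 9 ('c'): no match needed
All 2 characters matched => is a subsequence

1


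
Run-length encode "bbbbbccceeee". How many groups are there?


Input: bbbbbccceeee
Scanning for consecutive runs:
  Group 1: 'b' x 5 (positions 0-4)
  Group 2: 'c' x 3 (positions 5-7)
  Group 3: 'e' x 4 (positions 8-11)
Total groups: 3

3


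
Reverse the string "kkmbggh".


Input: kkmbggh
Reading characters right to left:
  Position 6: 'h'
  Position 5: 'g'
  Position 4: 'g'
  Position 3: 'b'
  Position 2: 'm'
  Position 1: 'k'
  Position 0: 'k'
Reversed: hggbmkk

hggbmkk


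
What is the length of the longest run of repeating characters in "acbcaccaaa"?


Input: "acbcaccaaa"
Scanning for longest run:
  Position 1 ('c'): new char, reset run to 1
  Position 2 ('b'): new char, reset run to 1
  Position 3 ('c'): new char, reset run to 1
  Position 4 ('a'): new char, reset run to 1
  Position 5 ('c'): new char, reset run to 1
  Position 6 ('c'): continues run of 'c', length=2
  Position 7 ('a'): new char, reset run to 1
  Position 8 ('a'): continues run of 'a', length=2
  Position 9 ('a'): continues run of 'a', length=3
Longest run: 'a' with length 3

3


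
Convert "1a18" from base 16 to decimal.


Input: "1a18" in base 16
Positional expansion:
  Digit '1' (value 1) x 16^3 = 4096
  Digit 'a' (value 10) x 16^2 = 2560
  Digit '1' (value 1) x 16^1 = 16
  Digit '8' (value 8) x 16^0 = 8
Sum = 6680

6680


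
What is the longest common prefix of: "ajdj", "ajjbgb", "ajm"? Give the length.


Words: ajdj, ajjbgb, ajm
  Position 0: all 'a' => match
  Position 1: all 'j' => match
  Position 2: ('d', 'j', 'm') => mismatch, stop
LCP = "aj" (length 2)

2


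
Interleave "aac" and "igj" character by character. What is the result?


Interleaving "aac" and "igj":
  Position 0: 'a' from first, 'i' from second => "ai"
  Position 1: 'a' from first, 'g' from second => "ag"
  Position 2: 'c' from first, 'j' from second => "cj"
Result: aiagcj

aiagcj


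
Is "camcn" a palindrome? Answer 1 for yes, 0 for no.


Input: camcn
Reversed: ncmac
  Compare pos 0 ('c') with pos 4 ('n'): MISMATCH
  Compare pos 1 ('a') with pos 3 ('c'): MISMATCH
Result: not a palindrome

0


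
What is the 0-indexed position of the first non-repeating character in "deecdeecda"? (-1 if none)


Input: deecdeecda
Character frequencies:
  'a': 1
  'c': 2
  'd': 3
  'e': 4
Scanning left to right for freq == 1:
  Position 0 ('d'): freq=3, skip
  Position 1 ('e'): freq=4, skip
  Position 2 ('e'): freq=4, skip
  Position 3 ('c'): freq=2, skip
  Position 4 ('d'): freq=3, skip
  Position 5 ('e'): freq=4, skip
  Position 6 ('e'): freq=4, skip
  Position 7 ('c'): freq=2, skip
  Position 8 ('d'): freq=3, skip
  Position 9 ('a'): unique! => answer = 9

9


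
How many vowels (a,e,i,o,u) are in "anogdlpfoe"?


Input: anogdlpfoe
Checking each character:
  'a' at position 0: vowel (running total: 1)
  'n' at position 1: consonant
  'o' at position 2: vowel (running total: 2)
  'g' at position 3: consonant
  'd' at position 4: consonant
  'l' at position 5: consonant
  'p' at position 6: consonant
  'f' at position 7: consonant
  'o' at position 8: vowel (running total: 3)
  'e' at position 9: vowel (running total: 4)
Total vowels: 4

4


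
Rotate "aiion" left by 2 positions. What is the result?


Input: "aiion", rotate left by 2
First 2 characters: "ai"
Remaining characters: "ion"
Concatenate remaining + first: "ion" + "ai" = "ionai"

ionai


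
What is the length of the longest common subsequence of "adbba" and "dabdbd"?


LCS of "adbba" and "dabdbd"
DP table:
           d    a    b    d    b    d
      0    0    0    0    0    0    0
  a   0    0    1    1    1    1    1
  d   0    1    1    1    2    2    2
  b   0    1    1    2    2    3    3
  b   0    1    1    2    2    3    3
  a   0    1    2    2    2    3    3
LCS length = dp[5][6] = 3

3


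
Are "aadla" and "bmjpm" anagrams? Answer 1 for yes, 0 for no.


Strings: "aadla", "bmjpm"
Sorted first:  aaadl
Sorted second: bjmmp
Differ at position 0: 'a' vs 'b' => not anagrams

0


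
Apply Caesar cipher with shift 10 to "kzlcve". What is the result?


Caesar cipher: shift "kzlcve" by 10
  'k' (pos 10) + 10 = pos 20 = 'u'
  'z' (pos 25) + 10 = pos 9 = 'j'
  'l' (pos 11) + 10 = pos 21 = 'v'
  'c' (pos 2) + 10 = pos 12 = 'm'
  'v' (pos 21) + 10 = pos 5 = 'f'
  'e' (pos 4) + 10 = pos 14 = 'o'
Result: ujvmfo

ujvmfo


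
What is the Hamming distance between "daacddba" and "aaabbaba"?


Comparing "daacddba" and "aaabbaba" position by position:
  Position 0: 'd' vs 'a' => differ
  Position 1: 'a' vs 'a' => same
  Position 2: 'a' vs 'a' => same
  Position 3: 'c' vs 'b' => differ
  Position 4: 'd' vs 'b' => differ
  Position 5: 'd' vs 'a' => differ
  Position 6: 'b' vs 'b' => same
  Position 7: 'a' vs 'a' => same
Total differences (Hamming distance): 4

4


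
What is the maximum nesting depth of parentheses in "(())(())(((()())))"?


Input: "(())(())(((()())))"
Tracking depth:
  Position 0 '(': depth becomes 1
  Position 1 '(': depth becomes 2
  Position 2 ')': depth becomes 1
  Position 3 ')': depth becomes 0
  Position 4 '(': depth becomes 1
  Position 5 '(': depth becomes 2
  Position 6 ')': depth becomes 1
  Position 7 ')': depth becomes 0
  Position 8 '(': depth becomes 1
  Position 9 '(': depth becomes 2
  Position 10 '(': depth becomes 3
  Position 11 '(': depth becomes 4
  Position 12 ')': depth becomes 3
  Position 13 '(': depth becomes 4
  Position 14 ')': depth becomes 3
  Position 15 ')': depth becomes 2
  Position 16 ')': depth becomes 1
  Position 17 ')': depth becomes 0
Maximum depth reached: 4

4


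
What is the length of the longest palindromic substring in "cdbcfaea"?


Input: "cdbcfaea"
Checking substrings for palindromes:
  [5:8] "aea" (len 3) => palindrome
Longest palindromic substring: "aea" with length 3

3


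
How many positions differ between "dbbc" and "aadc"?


Comparing "dbbc" and "aadc" position by position:
  Position 0: 'd' vs 'a' => DIFFER
  Position 1: 'b' vs 'a' => DIFFER
  Position 2: 'b' vs 'd' => DIFFER
  Position 3: 'c' vs 'c' => same
Positions that differ: 3

3


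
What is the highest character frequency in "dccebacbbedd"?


Input: dccebacbbedd
Character counts:
  'a': 1
  'b': 3
  'c': 3
  'd': 3
  'e': 2
Maximum frequency: 3

3


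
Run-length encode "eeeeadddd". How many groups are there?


Input: eeeeadddd
Scanning for consecutive runs:
  Group 1: 'e' x 4 (positions 0-3)
  Group 2: 'a' x 1 (positions 4-4)
  Group 3: 'd' x 4 (positions 5-8)
Total groups: 3

3


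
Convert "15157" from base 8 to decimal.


Input: "15157" in base 8
Positional expansion:
  Digit '1' (value 1) x 8^4 = 4096
  Digit '5' (value 5) x 8^3 = 2560
  Digit '1' (value 1) x 8^2 = 64
  Digit '5' (value 5) x 8^1 = 40
  Digit '7' (value 7) x 8^0 = 7
Sum = 6767

6767


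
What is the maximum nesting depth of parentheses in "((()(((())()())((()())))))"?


Input: "((()(((())()())((()())))))"
Tracking depth:
  Position 0 '(': depth becomes 1
  Position 1 '(': depth becomes 2
  Position 2 '(': depth becomes 3
  Position 3 ')': depth becomes 2
  Position 4 '(': depth becomes 3
  Position 5 '(': depth becomes 4
  Position 6 '(': depth becomes 5
  Position 7 '(': depth becomes 6
  Position 8 ')': depth becomes 5
  Position 9 ')': depth becomes 4
  Position 10 '(': depth becomes 5
  Position 11 ')': depth becomes 4
  Position 12 '(': depth becomes 5
  Position 13 ')': depth becomes 4
  Position 14 ')': depth becomes 3
  Position 15 '(': depth becomes 4
  Position 16 '(': depth becomes 5
  Position 17 '(': depth becomes 6
  Position 18 ')': depth becomes 5
  Position 19 '(': depth becomes 6
  Position 20 ')': depth becomes 5
  Position 21 ')': depth becomes 4
  Position 22 ')': depth becomes 3
  Position 23 ')': depth becomes 2
  Position 24 ')': depth becomes 1
  Position 25 ')': depth becomes 0
Maximum depth reached: 6

6


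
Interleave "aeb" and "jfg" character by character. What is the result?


Interleaving "aeb" and "jfg":
  Position 0: 'a' from first, 'j' from second => "aj"
  Position 1: 'e' from first, 'f' from second => "ef"
  Position 2: 'b' from first, 'g' from second => "bg"
Result: ajefbg

ajefbg


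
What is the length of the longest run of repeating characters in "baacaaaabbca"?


Input: "baacaaaabbca"
Scanning for longest run:
  Position 1 ('a'): new char, reset run to 1
  Position 2 ('a'): continues run of 'a', length=2
  Position 3 ('c'): new char, reset run to 1
  Position 4 ('a'): new char, reset run to 1
  Position 5 ('a'): continues run of 'a', length=2
  Position 6 ('a'): continues run of 'a', length=3
  Position 7 ('a'): continues run of 'a', length=4
  Position 8 ('b'): new char, reset run to 1
  Position 9 ('b'): continues run of 'b', length=2
  Position 10 ('c'): new char, reset run to 1
  Position 11 ('a'): new char, reset run to 1
Longest run: 'a' with length 4

4


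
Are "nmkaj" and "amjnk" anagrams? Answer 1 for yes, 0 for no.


Strings: "nmkaj", "amjnk"
Sorted first:  ajkmn
Sorted second: ajkmn
Sorted forms match => anagrams

1


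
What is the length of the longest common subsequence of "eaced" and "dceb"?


LCS of "eaced" and "dceb"
DP table:
           d    c    e    b
      0    0    0    0    0
  e   0    0    0    1    1
  a   0    0    0    1    1
  c   0    0    1    1    1
  e   0    0    1    2    2
  d   0    1    1    2    2
LCS length = dp[5][4] = 2

2


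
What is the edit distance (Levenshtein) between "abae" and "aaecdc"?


Computing edit distance: "abae" -> "aaecdc"
DP table:
           a    a    e    c    d    c
      0    1    2    3    4    5    6
  a   1    0    1    2    3    4    5
  b   2    1    1    2    3    4    5
  a   3    2    1    2    3    4    5
  e   4    3    2    1    2    3    4
Edit distance = dp[4][6] = 4

4


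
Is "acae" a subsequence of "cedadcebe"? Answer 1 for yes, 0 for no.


Check if "acae" is a subsequence of "cedadcebe"
Greedy scan:
  Position 0 ('c'): no match needed
  Position 1 ('e'): no match needed
  Position 2 ('d'): no match needed
  Position 3 ('a'): matches sub[0] = 'a'
  Position 4 ('d'): no match needed
  Position 5 ('c'): matches sub[1] = 'c'
  Position 6 ('e'): no match needed
  Position 7 ('b'): no match needed
  Position 8 ('e'): no match needed
Only matched 2/4 characters => not a subsequence

0


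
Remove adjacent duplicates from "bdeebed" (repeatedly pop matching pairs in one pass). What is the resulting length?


Input: bdeebed
Stack-based adjacent duplicate removal:
  Read 'b': push. Stack: b
  Read 'd': push. Stack: bd
  Read 'e': push. Stack: bde
  Read 'e': matches stack top 'e' => pop. Stack: bd
  Read 'b': push. Stack: bdb
  Read 'e': push. Stack: bdbe
  Read 'd': push. Stack: bdbed
Final stack: "bdbed" (length 5)

5


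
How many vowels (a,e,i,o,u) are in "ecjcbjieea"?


Input: ecjcbjieea
Checking each character:
  'e' at position 0: vowel (running total: 1)
  'c' at position 1: consonant
  'j' at position 2: consonant
  'c' at position 3: consonant
  'b' at position 4: consonant
  'j' at position 5: consonant
  'i' at position 6: vowel (running total: 2)
  'e' at position 7: vowel (running total: 3)
  'e' at position 8: vowel (running total: 4)
  'a' at position 9: vowel (running total: 5)
Total vowels: 5

5


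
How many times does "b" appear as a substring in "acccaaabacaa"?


Searching for "b" in "acccaaabacaa"
Scanning each position:
  Position 0: "a" => no
  Position 1: "c" => no
  Position 2: "c" => no
  Position 3: "c" => no
  Position 4: "a" => no
  Position 5: "a" => no
  Position 6: "a" => no
  Position 7: "b" => MATCH
  Position 8: "a" => no
  Position 9: "c" => no
  Position 10: "a" => no
  Position 11: "a" => no
Total occurrences: 1

1


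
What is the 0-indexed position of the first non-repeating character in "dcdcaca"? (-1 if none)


Input: dcdcaca
Character frequencies:
  'a': 2
  'c': 3
  'd': 2
Scanning left to right for freq == 1:
  Position 0 ('d'): freq=2, skip
  Position 1 ('c'): freq=3, skip
  Position 2 ('d'): freq=2, skip
  Position 3 ('c'): freq=3, skip
  Position 4 ('a'): freq=2, skip
  Position 5 ('c'): freq=3, skip
  Position 6 ('a'): freq=2, skip
  No unique character found => answer = -1

-1


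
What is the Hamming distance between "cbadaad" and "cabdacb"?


Comparing "cbadaad" and "cabdacb" position by position:
  Position 0: 'c' vs 'c' => same
  Position 1: 'b' vs 'a' => differ
  Position 2: 'a' vs 'b' => differ
  Position 3: 'd' vs 'd' => same
  Position 4: 'a' vs 'a' => same
  Position 5: 'a' vs 'c' => differ
  Position 6: 'd' vs 'b' => differ
Total differences (Hamming distance): 4

4


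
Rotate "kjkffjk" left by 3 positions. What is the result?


Input: "kjkffjk", rotate left by 3
First 3 characters: "kjk"
Remaining characters: "ffjk"
Concatenate remaining + first: "ffjk" + "kjk" = "ffjkkjk"

ffjkkjk


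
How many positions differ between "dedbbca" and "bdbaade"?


Comparing "dedbbca" and "bdbaade" position by position:
  Position 0: 'd' vs 'b' => DIFFER
  Position 1: 'e' vs 'd' => DIFFER
  Position 2: 'd' vs 'b' => DIFFER
  Position 3: 'b' vs 'a' => DIFFER
  Position 4: 'b' vs 'a' => DIFFER
  Position 5: 'c' vs 'd' => DIFFER
  Position 6: 'a' vs 'e' => DIFFER
Positions that differ: 7

7


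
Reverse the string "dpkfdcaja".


Input: dpkfdcaja
Reading characters right to left:
  Position 8: 'a'
  Position 7: 'j'
  Position 6: 'a'
  Position 5: 'c'
  Position 4: 'd'
  Position 3: 'f'
  Position 2: 'k'
  Position 1: 'p'
  Position 0: 'd'
Reversed: ajacdfkpd

ajacdfkpd


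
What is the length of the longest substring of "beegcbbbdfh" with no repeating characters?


Input: "beegcbbbdfh"
Sliding window (track last position of each char):
  Position 0 ('b'): window [0,0] length 1 -- new best
  Position 1 ('e'): window [0,1] length 2 -- new best
  Position 2 ('e'): repeat (last at 1), move window start to 2
  Position 2 ('e'): window [2,2] length 1
  Position 3 ('g'): window [2,3] length 2
  Position 4 ('c'): window [2,4] length 3 -- new best
  Position 5 ('b'): window [2,5] length 4 -- new best
  Position 6 ('b'): repeat (last at 5), move window start to 6
  Position 6 ('b'): window [6,6] length 1
  Position 7 ('b'): repeat (last at 6), move window start to 7
  Position 7 ('b'): window [7,7] length 1
  Position 8 ('d'): window [7,8] length 2
  Position 9 ('f'): window [7,9] length 3
  Position 10 ('h'): window [7,10] length 4
Longest substring with no repeats: "egcb" with length 4

4


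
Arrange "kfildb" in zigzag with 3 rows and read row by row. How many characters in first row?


Zigzag "kfildb" into 3 rows:
Placing characters:
  'k' => row 0
  'f' => row 1
  'i' => row 2
  'l' => row 1
  'd' => row 0
  'b' => row 1
Rows:
  Row 0: "kd"
  Row 1: "flb"
  Row 2: "i"
First row length: 2

2


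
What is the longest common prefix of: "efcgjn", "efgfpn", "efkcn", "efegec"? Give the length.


Words: efcgjn, efgfpn, efkcn, efegec
  Position 0: all 'e' => match
  Position 1: all 'f' => match
  Position 2: ('c', 'g', 'k', 'e') => mismatch, stop
LCP = "ef" (length 2)

2


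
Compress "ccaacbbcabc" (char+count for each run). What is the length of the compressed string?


Input: ccaacbbcabc
Runs:
  'c' x 2 => "c2"
  'a' x 2 => "a2"
  'c' x 1 => "c1"
  'b' x 2 => "b2"
  'c' x 1 => "c1"
  'a' x 1 => "a1"
  'b' x 1 => "b1"
  'c' x 1 => "c1"
Compressed: "c2a2c1b2c1a1b1c1"
Compressed length: 16

16


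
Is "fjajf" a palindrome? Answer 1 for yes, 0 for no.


Input: fjajf
Reversed: fjajf
  Compare pos 0 ('f') with pos 4 ('f'): match
  Compare pos 1 ('j') with pos 3 ('j'): match
Result: palindrome

1


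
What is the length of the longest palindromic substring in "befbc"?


Input: "befbc"
Checking substrings for palindromes:
  No multi-char palindromic substrings found
Longest palindromic substring: "b" with length 1

1


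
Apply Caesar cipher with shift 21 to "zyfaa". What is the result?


Caesar cipher: shift "zyfaa" by 21
  'z' (pos 25) + 21 = pos 20 = 'u'
  'y' (pos 24) + 21 = pos 19 = 't'
  'f' (pos 5) + 21 = pos 0 = 'a'
  'a' (pos 0) + 21 = pos 21 = 'v'
  'a' (pos 0) + 21 = pos 21 = 'v'
Result: utavv

utavv


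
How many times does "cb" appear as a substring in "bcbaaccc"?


Searching for "cb" in "bcbaaccc"
Scanning each position:
  Position 0: "bc" => no
  Position 1: "cb" => MATCH
  Position 2: "ba" => no
  Position 3: "aa" => no
  Position 4: "ac" => no
  Position 5: "cc" => no
  Position 6: "cc" => no
Total occurrences: 1

1


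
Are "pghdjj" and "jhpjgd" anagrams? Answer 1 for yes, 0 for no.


Strings: "pghdjj", "jhpjgd"
Sorted first:  dghjjp
Sorted second: dghjjp
Sorted forms match => anagrams

1


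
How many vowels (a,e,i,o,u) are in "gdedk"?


Input: gdedk
Checking each character:
  'g' at position 0: consonant
  'd' at position 1: consonant
  'e' at position 2: vowel (running total: 1)
  'd' at position 3: consonant
  'k' at position 4: consonant
Total vowels: 1

1


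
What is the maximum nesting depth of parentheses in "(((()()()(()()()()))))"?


Input: "(((()()()(()()()()))))"
Tracking depth:
  Position 0 '(': depth becomes 1
  Position 1 '(': depth becomes 2
  Position 2 '(': depth becomes 3
  Position 3 '(': depth becomes 4
  Position 4 ')': depth becomes 3
  Position 5 '(': depth becomes 4
  Position 6 ')': depth becomes 3
  Position 7 '(': depth becomes 4
  Position 8 ')': depth becomes 3
  Position 9 '(': depth becomes 4
  Position 10 '(': depth becomes 5
  Position 11 ')': depth becomes 4
  Position 12 '(': depth becomes 5
  Position 13 ')': depth becomes 4
  Position 14 '(': depth becomes 5
  Position 15 ')': depth becomes 4
  Position 16 '(': depth becomes 5
  Position 17 ')': depth becomes 4
  Position 18 ')': depth becomes 3
  Position 19 ')': depth becomes 2
  Position 20 ')': depth becomes 1
  Position 21 ')': depth becomes 0
Maximum depth reached: 5

5


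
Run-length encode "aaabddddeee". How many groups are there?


Input: aaabddddeee
Scanning for consecutive runs:
  Group 1: 'a' x 3 (positions 0-2)
  Group 2: 'b' x 1 (positions 3-3)
  Group 3: 'd' x 4 (positions 4-7)
  Group 4: 'e' x 3 (positions 8-10)
Total groups: 4

4


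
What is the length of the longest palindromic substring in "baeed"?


Input: "baeed"
Checking substrings for palindromes:
  [2:4] "ee" (len 2) => palindrome
Longest palindromic substring: "ee" with length 2

2


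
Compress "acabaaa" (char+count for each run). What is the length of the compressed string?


Input: acabaaa
Runs:
  'a' x 1 => "a1"
  'c' x 1 => "c1"
  'a' x 1 => "a1"
  'b' x 1 => "b1"
  'a' x 3 => "a3"
Compressed: "a1c1a1b1a3"
Compressed length: 10

10


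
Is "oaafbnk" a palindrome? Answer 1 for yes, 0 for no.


Input: oaafbnk
Reversed: knbfaao
  Compare pos 0 ('o') with pos 6 ('k'): MISMATCH
  Compare pos 1 ('a') with pos 5 ('n'): MISMATCH
  Compare pos 2 ('a') with pos 4 ('b'): MISMATCH
Result: not a palindrome

0


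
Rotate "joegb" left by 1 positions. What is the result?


Input: "joegb", rotate left by 1
First 1 characters: "j"
Remaining characters: "oegb"
Concatenate remaining + first: "oegb" + "j" = "oegbj"

oegbj


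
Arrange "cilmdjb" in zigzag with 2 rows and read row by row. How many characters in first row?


Zigzag "cilmdjb" into 2 rows:
Placing characters:
  'c' => row 0
  'i' => row 1
  'l' => row 0
  'm' => row 1
  'd' => row 0
  'j' => row 1
  'b' => row 0
Rows:
  Row 0: "cldb"
  Row 1: "imj"
First row length: 4

4


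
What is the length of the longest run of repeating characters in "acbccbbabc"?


Input: "acbccbbabc"
Scanning for longest run:
  Position 1 ('c'): new char, reset run to 1
  Position 2 ('b'): new char, reset run to 1
  Position 3 ('c'): new char, reset run to 1
  Position 4 ('c'): continues run of 'c', length=2
  Position 5 ('b'): new char, reset run to 1
  Position 6 ('b'): continues run of 'b', length=2
  Position 7 ('a'): new char, reset run to 1
  Position 8 ('b'): new char, reset run to 1
  Position 9 ('c'): new char, reset run to 1
Longest run: 'c' with length 2

2
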